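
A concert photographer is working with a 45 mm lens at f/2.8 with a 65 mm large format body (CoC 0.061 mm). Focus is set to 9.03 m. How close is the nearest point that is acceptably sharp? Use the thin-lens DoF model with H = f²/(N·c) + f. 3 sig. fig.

Hyperfocal distance H = f²/(N·c) + f = 45²/(2.8 × 0.061) + 45 = 2025/0.1708 + 45 ≈ 11901.0 mm ≈ 11.90 m.
Near limit Dn = s·(H − f)/(H + s − 2f) = 9030 × (11901.0 − 45) / (11901.0 + 9030 − 2 × 45) = 9030 × 11856.0 / 20841.0 ≈ 5137.0 mm ≈ 5.14 m.

5.14 m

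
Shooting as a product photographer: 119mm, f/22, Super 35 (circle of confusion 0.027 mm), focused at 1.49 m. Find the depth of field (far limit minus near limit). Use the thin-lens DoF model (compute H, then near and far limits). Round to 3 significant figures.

172 mm

Hyperfocal distance H = f²/(N·c) + f = 119²/(22 × 0.027) + 119 = 14161/0.594 + 119 ≈ 23959.1 mm ≈ 23.96 m.
Near limit Dn = s·(H − f)/(H + s − 2f) = 1490 × (23959.1 − 119) / (23959.1 + 1490 − 2 × 119) = 1490 × 23840.1 / 25211.1 ≈ 1408.97 mm.
Far limit Df = s·(H − f)/(H − s) = 1490 × (23959.1 − 119) / (23959.1 − 1490) = 1490 × 23840.1 / 22469.1 ≈ 1580.92 mm.
Depth of field = Df − Dn = 1580.92 − 1408.97 ≈ 171.95 mm.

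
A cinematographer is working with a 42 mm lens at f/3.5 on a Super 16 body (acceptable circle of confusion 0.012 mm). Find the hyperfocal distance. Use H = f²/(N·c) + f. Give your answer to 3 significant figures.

Hyperfocal distance H = f²/(N·c) + f = 42²/(3.5 × 0.012) + 42 = 1764/0.042 + 42 ≈ 42042.0 mm ≈ 42.0 m.

42.0 m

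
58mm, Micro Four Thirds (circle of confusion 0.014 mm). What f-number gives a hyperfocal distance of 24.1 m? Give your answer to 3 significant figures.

Rearrange H = f²/(N·c) + f for N: N = f² / ((H − f)·c).
N = 58² / ((24100 − 58) × 0.014) = 3364 / 336.6 ≈ 9.99.

f/9.99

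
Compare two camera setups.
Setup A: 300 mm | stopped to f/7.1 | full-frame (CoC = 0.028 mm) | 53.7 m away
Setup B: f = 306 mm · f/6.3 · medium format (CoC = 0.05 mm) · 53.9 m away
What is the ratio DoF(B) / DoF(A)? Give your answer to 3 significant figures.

Setup A: H = 300²/(7.1×0.028) + 300 ≈ 453016.3 mm; DoF = Df − Dn = 60881 − 48034 ≈ 12847 mm.
Setup B: H = 306²/(6.3×0.05) + 306 ≈ 297563.1 mm; DoF = Df − Dn = 65755 − 45667 ≈ 20088 mm.
Ratio = 20088 / 12847 ≈ 1.56.

1.56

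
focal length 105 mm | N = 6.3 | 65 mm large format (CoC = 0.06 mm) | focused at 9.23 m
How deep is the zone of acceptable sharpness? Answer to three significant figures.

6.40 m

Hyperfocal distance H = f²/(N·c) + f = 105²/(6.3 × 0.06) + 105 = 11025/0.378 + 105 ≈ 29271.7 mm ≈ 29.27 m.
Near limit Dn = s·(H − f)/(H + s − 2f) = 9230 × (29271.7 − 105) / (29271.7 + 9230 − 2 × 105) = 9230 × 29166.7 / 38291.7 ≈ 7030.5 mm.
Far limit Df = s·(H − f)/(H − s) = 9230 × (29271.7 − 105) / (29271.7 − 9230) = 9230 × 29166.7 / 20041.7 ≈ 13432.4 mm.
Depth of field = Df − Dn = 13432.4 − 7030.5 ≈ 6401.9 mm ≈ 6.40 m.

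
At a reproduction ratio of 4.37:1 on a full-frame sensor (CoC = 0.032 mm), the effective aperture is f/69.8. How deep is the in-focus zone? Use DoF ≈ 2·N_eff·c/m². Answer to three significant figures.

At magnification m, DoF ≈ 2·N_eff·c/m² = 2 × 69.8 × 0.032 / 4.37² = 4.467 / 19.1 ≈ 0.234 mm.

0.234 mm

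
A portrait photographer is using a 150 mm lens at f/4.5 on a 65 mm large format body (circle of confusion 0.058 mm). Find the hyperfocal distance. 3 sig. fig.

86.4 m

Hyperfocal distance H = f²/(N·c) + f = 150²/(4.5 × 0.058) + 150 = 22500/0.261 + 150 ≈ 86356.9 mm ≈ 86.4 m.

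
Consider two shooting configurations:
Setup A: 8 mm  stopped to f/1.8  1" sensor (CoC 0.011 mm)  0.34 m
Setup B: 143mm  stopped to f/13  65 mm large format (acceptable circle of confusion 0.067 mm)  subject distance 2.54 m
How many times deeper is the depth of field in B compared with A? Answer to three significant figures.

7.42

Setup A: H = 8²/(1.8×0.011) + 8 ≈ 3240.3 mm; DoF = Df − Dn = 378.920 − 308.331 ≈ 70.589 mm.
Setup B: H = 143²/(13×0.067) + 143 ≈ 23620.6 mm; DoF = Df − Dn = 2828.81 − 2304.70 ≈ 524.11 mm.
Ratio = 524.11 / 70.589 ≈ 7.42.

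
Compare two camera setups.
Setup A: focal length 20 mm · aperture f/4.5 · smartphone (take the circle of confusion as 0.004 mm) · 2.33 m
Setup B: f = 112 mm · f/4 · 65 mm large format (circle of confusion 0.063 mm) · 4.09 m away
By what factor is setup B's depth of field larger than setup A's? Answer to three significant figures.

Setup A: H = 20²/(4.5×0.004) + 20 ≈ 22242.2 mm; DoF = Df − Dn = 2600.30 − 2110.60 ≈ 489.70 mm.
Setup B: H = 112²/(4×0.063) + 112 ≈ 49889.8 mm; DoF = Df − Dn = 4445.24 − 3787.33 ≈ 657.91 mm.
Ratio = 657.91 / 489.70 ≈ 1.34.

1.34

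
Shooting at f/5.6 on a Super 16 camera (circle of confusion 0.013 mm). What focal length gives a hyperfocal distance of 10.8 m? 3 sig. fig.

From H = f²/(N·c) + f, with f ≪ H: f ≈ √(H·N·c) = √(10800 × 5.6 × 0.013) = √786.24 ≈ 28.04 mm.
The +f correction barely moves this — solving exactly, f² + N·c·f − N·c·H = 0 ⇒ f = (−N·c + √((N·c)² + 4·N·c·H))/2 = (−0.0728 + √3145.0)/2 ≈ 28.004 mm, so f ≈ 28.0 mm.

28.0 mm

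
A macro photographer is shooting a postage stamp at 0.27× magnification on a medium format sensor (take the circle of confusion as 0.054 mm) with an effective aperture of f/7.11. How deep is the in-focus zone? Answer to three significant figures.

10.5 mm

At magnification m, DoF ≈ 2·N_eff·c/m² = 2 × 7.11 × 0.054 / 0.27² = 0.7679 / 0.0729 ≈ 10.5 mm.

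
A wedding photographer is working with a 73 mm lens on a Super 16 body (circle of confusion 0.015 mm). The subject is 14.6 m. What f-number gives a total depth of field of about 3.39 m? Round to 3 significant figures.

Write h = H − f = f²/(N·c). The thin-lens limits are Dn = s·h/(h + (s−f)) and Df = s·h/(h − (s−f)), so DoF = Df − Dn = 2·s·(s−f)·h / (h² − (s−f)²).
That is a quadratic in h: DoF·h² − 2·s·(s−f)·h − DoF·(s−f)² = 0 ⇒ h = (s−f)·(s + √(s² + DoF²)) / DoF = 14527 × (14600 + √(14600² + 3390²)) / 3390 = 14527 × (14600 + 14988.4) / 3390 ≈ 126794 mm.
Then N = f²/(c·h) = 73² / (0.015 × 126794) = 5329 / 1901.9 ≈ 2.80.

f/2.80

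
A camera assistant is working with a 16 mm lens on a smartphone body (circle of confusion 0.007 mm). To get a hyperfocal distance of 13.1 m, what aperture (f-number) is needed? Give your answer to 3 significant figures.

Rearrange H = f²/(N·c) + f for N: N = f² / ((H − f)·c).
N = 16² / ((13100 − 16) × 0.007) = 256 / 91.59 ≈ 2.80.

f/2.80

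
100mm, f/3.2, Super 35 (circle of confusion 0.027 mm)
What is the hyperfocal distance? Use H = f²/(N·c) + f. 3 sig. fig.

116 m

Hyperfocal distance H = f²/(N·c) + f = 100²/(3.2 × 0.027) + 100 = 10000/0.0864 + 100 ≈ 115840.7 mm ≈ 116 m.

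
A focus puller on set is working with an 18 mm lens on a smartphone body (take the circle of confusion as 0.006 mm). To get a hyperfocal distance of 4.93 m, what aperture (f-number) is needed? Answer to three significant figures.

f/11

Rearrange H = f²/(N·c) + f for N: N = f² / ((H − f)·c).
N = 18² / ((4930 − 18) × 0.006) = 324 / 29.47 ≈ 11.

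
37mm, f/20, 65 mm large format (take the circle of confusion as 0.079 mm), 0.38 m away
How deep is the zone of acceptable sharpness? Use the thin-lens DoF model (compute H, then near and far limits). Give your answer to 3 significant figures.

Hyperfocal distance H = f²/(N·c) + f = 37²/(20 × 0.079) + 37 = 1369/1.58 + 37 ≈ 903.5 mm ≈ 0.903 m.
Near limit Dn = s·(H − f)/(H + s − 2f) = 380 × (903.5 − 37) / (903.5 + 380 − 2 × 37) = 380 × 866.5 / 1209.5 ≈ 272.23 mm.
Far limit Df = s·(H − f)/(H − s) = 380 × (903.5 − 37) / (903.5 − 380) = 380 × 866.5 / 523.5 ≈ 629.00 mm.
Depth of field = Df − Dn = 629.00 − 272.23 ≈ 356.77 mm.

357 mm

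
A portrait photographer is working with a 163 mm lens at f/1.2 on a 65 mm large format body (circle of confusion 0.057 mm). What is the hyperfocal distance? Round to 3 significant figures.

389 m

Hyperfocal distance H = f²/(N·c) + f = 163²/(1.2 × 0.057) + 163 = 26569/0.0684 + 163 ≈ 388598.7 mm ≈ 389 m.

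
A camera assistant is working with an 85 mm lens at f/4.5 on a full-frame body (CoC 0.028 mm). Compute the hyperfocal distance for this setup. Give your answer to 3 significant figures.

Hyperfocal distance H = f²/(N·c) + f = 85²/(4.5 × 0.028) + 85 = 7225/0.126 + 85 ≈ 57426.3 mm ≈ 57.4 m.

57.4 m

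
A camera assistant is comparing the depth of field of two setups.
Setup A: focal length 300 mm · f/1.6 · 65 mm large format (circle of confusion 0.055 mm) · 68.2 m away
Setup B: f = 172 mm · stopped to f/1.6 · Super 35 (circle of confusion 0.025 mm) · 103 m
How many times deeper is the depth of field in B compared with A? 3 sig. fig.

Setup A: H = 300²/(1.6×0.055) + 300 ≈ 1023027.3 mm; DoF = Df − Dn = 73049.9 − 63954.0 ≈ 9095.9 mm.
Setup B: H = 172²/(1.6×0.025) + 172 ≈ 739772.0 mm; DoF = Df − Dn = 119633 − 90428 ≈ 29205 mm.
Ratio = 29205 / 9095.9 ≈ 3.21.

3.21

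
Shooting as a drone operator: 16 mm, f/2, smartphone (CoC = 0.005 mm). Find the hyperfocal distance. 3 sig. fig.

25.6 m

Hyperfocal distance H = f²/(N·c) + f = 16²/(2 × 0.005) + 16 = 256/0.01 + 16 ≈ 25616.0 mm ≈ 25.6 m.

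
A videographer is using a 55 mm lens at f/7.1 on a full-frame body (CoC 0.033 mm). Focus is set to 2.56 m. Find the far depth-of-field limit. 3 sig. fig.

3.18 m

Hyperfocal distance H = f²/(N·c) + f = 55²/(7.1 × 0.033) + 55 = 3025/0.2343 + 55 ≈ 12965.8 mm ≈ 12.97 m.
Far limit Df = s·(H − f)/(H − s) = 2560 × (12965.8 − 55) / (12965.8 − 2560) = 2560 × 12910.8 / 10405.8 ≈ 3176.3 mm ≈ 3.18 m.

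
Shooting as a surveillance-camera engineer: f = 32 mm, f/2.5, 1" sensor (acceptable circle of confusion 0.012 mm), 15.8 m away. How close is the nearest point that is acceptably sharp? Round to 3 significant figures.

Hyperfocal distance H = f²/(N·c) + f = 32²/(2.5 × 0.012) + 32 = 1024/0.03 + 32 ≈ 34165.3 mm ≈ 34.17 m.
Near limit Dn = s·(H − f)/(H + s − 2f) = 15800 × (34165.3 − 32) / (34165.3 + 15800 − 2 × 32) = 15800 × 34133.3 / 49901.3 ≈ 10807 mm ≈ 10.8 m.

10.8 m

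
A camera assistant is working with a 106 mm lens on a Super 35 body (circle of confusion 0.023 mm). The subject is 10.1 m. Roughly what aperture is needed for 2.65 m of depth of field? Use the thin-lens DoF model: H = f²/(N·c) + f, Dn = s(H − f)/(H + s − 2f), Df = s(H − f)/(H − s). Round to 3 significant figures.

Write h = H − f = f²/(N·c). The thin-lens limits are Dn = s·h/(h + (s−f)) and Df = s·h/(h − (s−f)), so DoF = Df − Dn = 2·s·(s−f)·h / (h² − (s−f)²).
That is a quadratic in h: DoF·h² − 2·s·(s−f)·h − DoF·(s−f)² = 0 ⇒ h = (s−f)·(s + √(s² + DoF²)) / DoF = 9994 × (10100 + √(10100² + 2650²)) / 2650 = 9994 × (10100 + 10441.9) / 2650 ≈ 77470 mm.
Then N = f²/(c·h) = 106² / (0.023 × 77470) = 11236 / 1781.8 ≈ 6.31.

f/6.31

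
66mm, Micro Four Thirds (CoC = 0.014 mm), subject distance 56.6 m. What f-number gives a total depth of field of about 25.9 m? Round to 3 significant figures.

f/1.20

Write h = H − f = f²/(N·c). The thin-lens limits are Dn = s·h/(h + (s−f)) and Df = s·h/(h − (s−f)), so DoF = Df − Dn = 2·s·(s−f)·h / (h² − (s−f)²).
That is a quadratic in h: DoF·h² − 2·s·(s−f)·h − DoF·(s−f)² = 0 ⇒ h = (s−f)·(s + √(s² + DoF²)) / DoF = 56534 × (56600 + √(56600² + 25900²)) / 25900 = 56534 × (56600 + 62244.4) / 25900 ≈ 259411 mm.
Then N = f²/(c·h) = 66² / (0.014 × 259411) = 4356 / 3631.8 ≈ 1.20.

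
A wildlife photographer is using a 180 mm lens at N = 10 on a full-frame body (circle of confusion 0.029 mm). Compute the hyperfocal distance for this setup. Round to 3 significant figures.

Hyperfocal distance H = f²/(N·c) + f = 180²/(10 × 0.029) + 180 = 32400/0.29 + 180 ≈ 111904.1 mm ≈ 112 m.

112 m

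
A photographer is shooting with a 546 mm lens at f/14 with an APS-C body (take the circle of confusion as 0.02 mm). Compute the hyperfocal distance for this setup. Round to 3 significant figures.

1070 m

Hyperfocal distance H = f²/(N·c) + f = 546²/(14 × 0.02) + 546 = 298116/0.28 + 546 ≈ 1065246.0 mm ≈ 1070 m.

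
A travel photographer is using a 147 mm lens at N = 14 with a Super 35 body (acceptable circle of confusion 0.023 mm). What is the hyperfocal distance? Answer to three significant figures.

Hyperfocal distance H = f²/(N·c) + f = 147²/(14 × 0.023) + 147 = 21609/0.322 + 147 ≈ 67255.7 mm ≈ 67.3 m.

67.3 m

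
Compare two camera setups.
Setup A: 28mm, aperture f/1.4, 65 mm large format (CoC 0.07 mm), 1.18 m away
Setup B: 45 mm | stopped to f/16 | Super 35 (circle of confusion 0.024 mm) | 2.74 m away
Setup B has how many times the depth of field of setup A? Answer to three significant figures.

10.9

Setup A: H = 28²/(1.4×0.07) + 28 ≈ 8028.0 mm; DoF = Df − Dn = 1378.50 − 1031.47 ≈ 347.03 mm.
Setup B: H = 45²/(16×0.024) + 45 ≈ 5318.4 mm; DoF = Df − Dn = 5603.9 − 1813.3 ≈ 3790.6 mm.
Ratio = 3790.6 / 347.03 ≈ 10.9.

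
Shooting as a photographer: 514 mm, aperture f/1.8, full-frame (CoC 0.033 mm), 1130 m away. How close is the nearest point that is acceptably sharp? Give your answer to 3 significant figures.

901 m

Hyperfocal distance H = f²/(N·c) + f = 514²/(1.8 × 0.033) + 514 = 264196/0.0594 + 514 ≈ 4448258.1 mm ≈ 4448 m.
Near limit Dn = s·(H − f)/(H + s − 2f) = 1130000 × (4448258.1 − 514) / (4448258.1 + 1130000 − 2 × 514) = 1130000 × 4447744.1 / 5577230.1 ≈ 901155 mm ≈ 901 m.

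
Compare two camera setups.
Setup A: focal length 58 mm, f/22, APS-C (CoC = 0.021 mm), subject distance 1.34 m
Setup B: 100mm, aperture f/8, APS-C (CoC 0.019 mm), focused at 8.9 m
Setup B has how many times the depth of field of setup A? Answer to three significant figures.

4.98

Setup A: H = 58²/(22×0.021) + 58 ≈ 7339.4 mm; DoF = Df − Dn = 1626.34 − 1139.39 ≈ 486.95 mm.
Setup B: H = 100²/(8×0.019) + 100 ≈ 65889.5 mm; DoF = Df − Dn = 10274.3 − 7850.0 ≈ 2424.3 mm.
Ratio = 2424.3 / 486.95 ≈ 4.98.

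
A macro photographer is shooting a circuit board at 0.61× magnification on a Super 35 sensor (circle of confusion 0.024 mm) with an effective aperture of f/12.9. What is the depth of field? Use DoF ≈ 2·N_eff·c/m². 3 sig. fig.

At magnification m, DoF ≈ 2·N_eff·c/m² = 2 × 12.9 × 0.024 / 0.61² = 0.6192 / 0.3721 ≈ 1.66 mm.

1.66 mm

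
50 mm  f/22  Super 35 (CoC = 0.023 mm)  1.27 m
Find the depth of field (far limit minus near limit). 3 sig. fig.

0.668 m

Hyperfocal distance H = f²/(N·c) + f = 50²/(22 × 0.023) + 50 = 2500/0.506 + 50 ≈ 4990.7 mm ≈ 4.991 m.
Near limit Dn = s·(H − f)/(H + s − 2f) = 1270 × (4990.7 − 50) / (4990.7 + 1270 − 2 × 50) = 1270 × 4940.7 / 6160.7 ≈ 1018.50 mm.
Far limit Df = s·(H − f)/(H − s) = 1270 × (4990.7 − 50) / (4990.7 − 1270) = 1270 × 4940.7 / 3720.7 ≈ 1686.43 mm.
Depth of field = Df − Dn = 1686.43 − 1018.50 ≈ 667.93 mm ≈ 0.668 m.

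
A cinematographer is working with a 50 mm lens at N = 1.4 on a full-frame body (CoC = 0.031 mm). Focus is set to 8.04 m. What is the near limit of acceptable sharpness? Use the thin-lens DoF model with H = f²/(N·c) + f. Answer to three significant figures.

Hyperfocal distance H = f²/(N·c) + f = 50²/(1.4 × 0.031) + 50 = 2500/0.0434 + 50 ≈ 57653.7 mm ≈ 57.65 m.
Near limit Dn = s·(H − f)/(H + s − 2f) = 8040 × (57653.7 − 50) / (57653.7 + 8040 − 2 × 50) = 8040 × 57603.7 / 65593.7 ≈ 7060.6 mm ≈ 7.06 m.

7.06 m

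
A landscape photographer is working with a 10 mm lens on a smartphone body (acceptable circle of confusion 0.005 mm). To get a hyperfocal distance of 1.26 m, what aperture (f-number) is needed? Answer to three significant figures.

f/16

Rearrange H = f²/(N·c) + f for N: N = f² / ((H − f)·c).
N = 10² / ((1260 − 10) × 0.005) = 100 / 6.250 ≈ 16.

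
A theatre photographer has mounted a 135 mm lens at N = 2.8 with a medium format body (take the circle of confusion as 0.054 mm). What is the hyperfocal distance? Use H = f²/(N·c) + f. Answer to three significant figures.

121 m

Hyperfocal distance H = f²/(N·c) + f = 135²/(2.8 × 0.054) + 135 = 18225/0.1512 + 135 ≈ 120670.7 mm ≈ 121 m.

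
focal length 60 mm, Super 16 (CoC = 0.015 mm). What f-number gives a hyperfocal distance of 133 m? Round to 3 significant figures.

f/1.81

Rearrange H = f²/(N·c) + f for N: N = f² / ((H − f)·c).
N = 60² / ((133000 − 60) × 0.015) = 3600 / 1994 ≈ 1.81.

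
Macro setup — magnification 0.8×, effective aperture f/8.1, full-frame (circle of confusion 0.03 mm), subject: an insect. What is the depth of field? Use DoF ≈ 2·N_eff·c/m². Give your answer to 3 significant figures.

At magnification m, DoF ≈ 2·N_eff·c/m² = 2 × 8.1 × 0.03 / 0.8² = 0.486 / 0.64 ≈ 0.759 mm.

0.759 mm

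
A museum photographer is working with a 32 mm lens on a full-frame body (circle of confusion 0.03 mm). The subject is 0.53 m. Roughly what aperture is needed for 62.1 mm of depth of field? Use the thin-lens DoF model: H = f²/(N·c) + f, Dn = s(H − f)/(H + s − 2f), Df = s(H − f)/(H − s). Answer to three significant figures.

Write h = H − f = f²/(N·c). The thin-lens limits are Dn = s·h/(h + (s−f)) and Df = s·h/(h − (s−f)), so DoF = Df − Dn = 2·s·(s−f)·h / (h² − (s−f)²).
That is a quadratic in h: DoF·h² − 2·s·(s−f)·h − DoF·(s−f)² = 0 ⇒ h = (s−f)·(s + √(s² + DoF²)) / DoF = 498 × (530 + √(530² + 62.1²)) / 62.1 = 498 × (530 + 533.626) / 62.1 ≈ 8529.6 mm.
Then N = f²/(c·h) = 32² / (0.03 × 8529.6) = 1024 / 255.89 ≈ 4.

f/4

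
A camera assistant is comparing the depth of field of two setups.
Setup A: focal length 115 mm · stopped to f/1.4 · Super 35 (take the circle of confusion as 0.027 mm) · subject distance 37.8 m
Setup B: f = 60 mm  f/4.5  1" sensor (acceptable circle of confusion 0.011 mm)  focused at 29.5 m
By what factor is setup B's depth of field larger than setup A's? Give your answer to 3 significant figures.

3.47

Setup A: H = 115²/(1.4×0.027) + 115 ≈ 349982.7 mm; DoF = Df − Dn = 42363.0 − 34124.4 ≈ 8238.6 mm.
Setup B: H = 60²/(4.5×0.011) + 60 ≈ 72787.3 mm; DoF = Df − Dn = 49563 − 20999 ≈ 28564 mm.
Ratio = 28564 / 8238.6 ≈ 3.47.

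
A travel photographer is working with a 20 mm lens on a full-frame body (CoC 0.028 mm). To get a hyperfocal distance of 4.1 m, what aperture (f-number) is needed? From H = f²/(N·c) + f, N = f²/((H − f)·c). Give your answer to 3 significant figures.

f/3.50

Rearrange H = f²/(N·c) + f for N: N = f² / ((H − f)·c).
N = 20² / ((4100 − 20) × 0.028) = 400 / 114.2 ≈ 3.50.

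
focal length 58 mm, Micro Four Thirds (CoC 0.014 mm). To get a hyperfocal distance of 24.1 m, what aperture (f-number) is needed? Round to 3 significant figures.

Rearrange H = f²/(N·c) + f for N: N = f² / ((H − f)·c).
N = 58² / ((24100 − 58) × 0.014) = 3364 / 336.6 ≈ 9.99.

f/9.99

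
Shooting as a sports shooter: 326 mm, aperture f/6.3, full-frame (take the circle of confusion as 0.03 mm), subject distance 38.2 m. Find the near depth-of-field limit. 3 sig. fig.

Hyperfocal distance H = f²/(N·c) + f = 326²/(6.3 × 0.03) + 326 = 106276/0.189 + 326 ≈ 562632.9 mm ≈ 562.6 m.
Near limit Dn = s·(H − f)/(H + s − 2f) = 38200 × (562632.9 − 326) / (562632.9 + 38200 − 2 × 326) = 38200 × 562306.9 / 600180.9 ≈ 35789 mm ≈ 35.8 m.

35.8 m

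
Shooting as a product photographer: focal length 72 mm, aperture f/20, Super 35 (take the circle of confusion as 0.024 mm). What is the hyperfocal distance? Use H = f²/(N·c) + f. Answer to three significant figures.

10.9 m

Hyperfocal distance H = f²/(N·c) + f = 72²/(20 × 0.024) + 72 = 5184/0.48 + 72 ≈ 10872.0 mm ≈ 10.9 m.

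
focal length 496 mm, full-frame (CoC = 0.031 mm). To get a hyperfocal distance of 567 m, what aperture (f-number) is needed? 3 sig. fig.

f/14

Rearrange H = f²/(N·c) + f for N: N = f² / ((H − f)·c).
N = 496² / ((567000 − 496) × 0.031) = 246016 / 17562 ≈ 14.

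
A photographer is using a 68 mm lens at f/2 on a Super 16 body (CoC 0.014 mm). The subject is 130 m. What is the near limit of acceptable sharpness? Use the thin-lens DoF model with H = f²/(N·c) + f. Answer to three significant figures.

Hyperfocal distance H = f²/(N·c) + f = 68²/(2 × 0.014) + 68 = 4624/0.028 + 68 ≈ 165210.9 mm ≈ 165.2 m.
Near limit Dn = s·(H − f)/(H + s − 2f) = 130000 × (165210.9 − 68) / (165210.9 + 130000 − 2 × 68) = 130000 × 165142.9 / 295074.9 ≈ 72756 mm ≈ 72.8 m.

72.8 m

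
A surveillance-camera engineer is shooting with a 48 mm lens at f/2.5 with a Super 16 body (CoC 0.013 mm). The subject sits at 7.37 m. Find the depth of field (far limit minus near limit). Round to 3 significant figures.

1.54 m

Hyperfocal distance H = f²/(N·c) + f = 48²/(2.5 × 0.013) + 48 = 2304/0.0325 + 48 ≈ 70940.3 mm ≈ 70.94 m.
Near limit Dn = s·(H − f)/(H + s − 2f) = 7370 × (70940.3 − 48) / (70940.3 + 7370 − 2 × 48) = 7370 × 70892.3 / 78214.3 ≈ 6680.1 mm.
Far limit Df = s·(H − f)/(H − s) = 7370 × (70940.3 − 48) / (70940.3 − 7370) = 7370 × 70892.3 / 63570.3 ≈ 8218.9 mm.
Depth of field = Df − Dn = 8218.9 − 6680.1 ≈ 1538.8 mm ≈ 1.54 m.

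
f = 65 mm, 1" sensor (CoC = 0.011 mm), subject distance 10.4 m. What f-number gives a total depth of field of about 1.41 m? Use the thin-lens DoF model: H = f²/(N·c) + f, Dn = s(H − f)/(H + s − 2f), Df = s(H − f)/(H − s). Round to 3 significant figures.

Write h = H − f = f²/(N·c). The thin-lens limits are Dn = s·h/(h + (s−f)) and Df = s·h/(h − (s−f)), so DoF = Df − Dn = 2·s·(s−f)·h / (h² − (s−f)²).
That is a quadratic in h: DoF·h² − 2·s·(s−f)·h − DoF·(s−f)² = 0 ⇒ h = (s−f)·(s + √(s² + DoF²)) / DoF = 10335 × (10400 + √(10400² + 1410²)) / 1410 = 10335 × (10400 + 10495.1) / 1410 ≈ 153157 mm.
Then N = f²/(c·h) = 65² / (0.011 × 153157) = 4225 / 1684.7 ≈ 2.51.

f/2.51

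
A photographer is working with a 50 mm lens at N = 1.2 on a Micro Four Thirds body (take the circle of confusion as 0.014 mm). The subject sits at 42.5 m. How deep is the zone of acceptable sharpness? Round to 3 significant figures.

26.4 m

Hyperfocal distance H = f²/(N·c) + f = 50²/(1.2 × 0.014) + 50 = 2500/0.0168 + 50 ≈ 148859.5 mm ≈ 148.9 m.
Near limit Dn = s·(H − f)/(H + s − 2f) = 42500 × (148859.5 − 50) / (148859.5 + 42500 − 2 × 50) = 42500 × 148809.5 / 191259.5 ≈ 33067 mm.
Far limit Df = s·(H − f)/(H − s) = 42500 × (148859.5 − 50) / (148859.5 − 42500) = 42500 × 148809.5 / 106359.5 ≈ 59463 mm.
Depth of field = Df − Dn = 59463 − 33067 ≈ 26396 mm ≈ 26.4 m.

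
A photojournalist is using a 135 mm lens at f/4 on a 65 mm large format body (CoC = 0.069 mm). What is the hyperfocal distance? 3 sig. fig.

66.2 m

Hyperfocal distance H = f²/(N·c) + f = 135²/(4 × 0.069) + 135 = 18225/0.276 + 135 ≈ 66167.6 mm ≈ 66.2 m.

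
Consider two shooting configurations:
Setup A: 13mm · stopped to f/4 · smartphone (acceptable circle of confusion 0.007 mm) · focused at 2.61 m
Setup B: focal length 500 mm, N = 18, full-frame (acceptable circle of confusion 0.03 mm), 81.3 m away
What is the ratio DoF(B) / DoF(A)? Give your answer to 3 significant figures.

Setup A: H = 13²/(4×0.007) + 13 ≈ 6048.7 mm; DoF = Df − Dn = 4581.1 − 1824.8 ≈ 2756.3 mm.
Setup B: H = 500²/(18×0.03) + 500 ≈ 463463.0 mm; DoF = Df − Dn = 98489 − 69219 ≈ 29270 mm.
Ratio = 29270 / 2756.3 ≈ 10.6.

10.6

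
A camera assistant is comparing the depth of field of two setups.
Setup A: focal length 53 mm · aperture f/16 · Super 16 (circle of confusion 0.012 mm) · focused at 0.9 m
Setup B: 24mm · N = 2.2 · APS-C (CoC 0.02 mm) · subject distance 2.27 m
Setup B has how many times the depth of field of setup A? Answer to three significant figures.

Setup A: H = 53²/(16×0.012) + 53 ≈ 14683.2 mm; DoF = Df − Dn = 955.31 − 850.75 ≈ 104.56 mm.
Setup B: H = 24²/(2.2×0.02) + 24 ≈ 13114.9 mm; DoF = Df − Dn = 2740.12 − 1937.57 ≈ 802.55 mm.
Ratio = 802.55 / 104.56 ≈ 7.68.

7.68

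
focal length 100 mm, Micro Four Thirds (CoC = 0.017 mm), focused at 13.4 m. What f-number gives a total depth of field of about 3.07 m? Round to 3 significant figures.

Write h = H − f = f²/(N·c). The thin-lens limits are Dn = s·h/(h + (s−f)) and Df = s·h/(h − (s−f)), so DoF = Df − Dn = 2·s·(s−f)·h / (h² − (s−f)²).
That is a quadratic in h: DoF·h² − 2·s·(s−f)·h − DoF·(s−f)² = 0 ⇒ h = (s−f)·(s + √(s² + DoF²)) / DoF = 13300 × (13400 + √(13400² + 3070²)) / 3070 = 13300 × (13400 + 13747.2) / 3070 ≈ 117608 mm.
Then N = f²/(c·h) = 100² / (0.017 × 117608) = 10000 / 1999.3 ≈ 5.

f/5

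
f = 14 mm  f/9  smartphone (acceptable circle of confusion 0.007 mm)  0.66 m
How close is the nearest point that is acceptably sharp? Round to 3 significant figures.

Hyperfocal distance H = f²/(N·c) + f = 14²/(9 × 0.007) + 14 = 196/0.063 + 14 ≈ 3125.1 mm ≈ 3.125 m.
Near limit Dn = s·(H − f)/(H + s − 2f) = 660 × (3125.1 − 14) / (3125.1 + 660 − 2 × 14) = 660 × 3111.1 / 3757.1 ≈ 546.52 mm ≈ 0.547 m.

0.547 m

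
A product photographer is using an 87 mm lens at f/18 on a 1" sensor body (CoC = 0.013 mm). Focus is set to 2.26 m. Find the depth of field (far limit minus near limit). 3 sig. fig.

Hyperfocal distance H = f²/(N·c) + f = 87²/(18 × 0.013) + 87 = 7569/0.234 + 87 ≈ 32433.2 mm ≈ 32.43 m.
Near limit Dn = s·(H − f)/(H + s − 2f) = 2260 × (32433.2 − 87) / (32433.2 + 2260 − 2 × 87) = 2260 × 32346.2 / 34519.2 ≈ 2117.73 mm.
Far limit Df = s·(H − f)/(H − s) = 2260 × (32433.2 − 87) / (32433.2 − 2260) = 2260 × 32346.2 / 30173.2 ≈ 2422.76 mm.
Depth of field = Df − Dn = 2422.76 − 2117.73 ≈ 305.03 mm.

305 mm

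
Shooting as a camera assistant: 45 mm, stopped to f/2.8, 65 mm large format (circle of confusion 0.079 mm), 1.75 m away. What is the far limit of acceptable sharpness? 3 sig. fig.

2.15 m

Hyperfocal distance H = f²/(N·c) + f = 45²/(2.8 × 0.079) + 45 = 2025/0.2212 + 45 ≈ 9199.6 mm ≈ 9.200 m.
Far limit Df = s·(H − f)/(H − s) = 1750 × (9199.6 − 45) / (9199.6 − 1750) = 1750 × 9154.6 / 7449.6 ≈ 2150.5 mm ≈ 2.15 m.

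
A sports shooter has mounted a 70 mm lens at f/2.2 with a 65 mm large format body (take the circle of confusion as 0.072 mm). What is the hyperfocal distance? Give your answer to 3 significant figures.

Hyperfocal distance H = f²/(N·c) + f = 70²/(2.2 × 0.072) + 70 = 4900/0.1584 + 70 ≈ 31004.3 mm ≈ 31.0 m.

31.0 m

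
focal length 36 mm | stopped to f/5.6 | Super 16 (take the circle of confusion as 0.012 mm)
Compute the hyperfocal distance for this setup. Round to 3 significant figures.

Hyperfocal distance H = f²/(N·c) + f = 36²/(5.6 × 0.012) + 36 = 1296/0.0672 + 36 ≈ 19321.7 mm ≈ 19.3 m.

19.3 m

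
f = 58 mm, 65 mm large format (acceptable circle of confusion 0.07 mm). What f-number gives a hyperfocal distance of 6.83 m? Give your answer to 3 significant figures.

f/7.10

Rearrange H = f²/(N·c) + f for N: N = f² / ((H − f)·c).
N = 58² / ((6830 − 58) × 0.07) = 3364 / 474.0 ≈ 7.10.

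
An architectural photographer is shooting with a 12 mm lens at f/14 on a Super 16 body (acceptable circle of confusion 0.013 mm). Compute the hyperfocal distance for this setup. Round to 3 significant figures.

0.803 m

Hyperfocal distance H = f²/(N·c) + f = 12²/(14 × 0.013) + 12 = 144/0.182 + 12 ≈ 803.2 mm ≈ 0.803 m.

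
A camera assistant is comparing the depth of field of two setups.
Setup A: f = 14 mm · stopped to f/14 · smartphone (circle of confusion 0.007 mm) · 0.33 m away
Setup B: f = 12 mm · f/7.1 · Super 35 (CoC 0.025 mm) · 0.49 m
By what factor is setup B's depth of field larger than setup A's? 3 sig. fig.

Setup A: H = 14²/(14×0.007) + 14 ≈ 2014.0 mm; DoF = Df − Dn = 391.92 − 284.97 ≈ 106.95 mm.
Setup B: H = 12²/(7.1×0.025) + 12 ≈ 823.3 mm; DoF = Df − Dn = 1192.80 − 308.33 ≈ 884.47 mm.
Ratio = 884.47 / 106.95 ≈ 8.27.

8.27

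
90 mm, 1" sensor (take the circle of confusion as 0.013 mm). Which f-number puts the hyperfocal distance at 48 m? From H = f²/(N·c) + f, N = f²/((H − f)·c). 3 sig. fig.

f/13

Rearrange H = f²/(N·c) + f for N: N = f² / ((H − f)·c).
N = 90² / ((48000 − 90) × 0.013) = 8100 / 622.8 ≈ 13.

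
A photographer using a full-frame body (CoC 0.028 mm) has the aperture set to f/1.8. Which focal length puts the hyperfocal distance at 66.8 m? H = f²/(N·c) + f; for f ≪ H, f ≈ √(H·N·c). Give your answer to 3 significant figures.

From H = f²/(N·c) + f, with f ≪ H: f ≈ √(H·N·c) = √(66800 × 1.8 × 0.028) = √3366.7 ≈ 58.02 mm.
The +f correction barely moves this — solving exactly, f² + N·c·f − N·c·H = 0 ⇒ f = (−N·c + √((N·c)² + 4·N·c·H))/2 = (−0.0504 + √13467)/2 ≈ 57.998 mm, so f ≈ 58.0 mm.

58.0 mm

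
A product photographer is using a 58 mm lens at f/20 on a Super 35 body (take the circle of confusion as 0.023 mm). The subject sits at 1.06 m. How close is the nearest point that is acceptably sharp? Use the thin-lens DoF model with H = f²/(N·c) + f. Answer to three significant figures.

Hyperfocal distance H = f²/(N·c) + f = 58²/(20 × 0.023) + 58 = 3364/0.46 + 58 ≈ 7371.0 mm ≈ 7.371 m.
Near limit Dn = s·(H − f)/(H + s − 2f) = 1060 × (7371.0 − 58) / (7371.0 + 1060 − 2 × 58) = 1060 × 7313.0 / 8315.0 ≈ 932.27 mm ≈ 0.932 m.

0.932 m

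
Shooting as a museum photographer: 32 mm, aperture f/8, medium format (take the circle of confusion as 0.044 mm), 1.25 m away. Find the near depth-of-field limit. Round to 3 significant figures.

0.881 m

Hyperfocal distance H = f²/(N·c) + f = 32²/(8 × 0.044) + 32 = 1024/0.352 + 32 ≈ 2941.1 mm ≈ 2.941 m.
Near limit Dn = s·(H − f)/(H + s − 2f) = 1250 × (2941.1 − 32) / (2941.1 + 1250 − 2 × 32) = 1250 × 2909.1 / 4127.1 ≈ 881.10 mm ≈ 0.881 m.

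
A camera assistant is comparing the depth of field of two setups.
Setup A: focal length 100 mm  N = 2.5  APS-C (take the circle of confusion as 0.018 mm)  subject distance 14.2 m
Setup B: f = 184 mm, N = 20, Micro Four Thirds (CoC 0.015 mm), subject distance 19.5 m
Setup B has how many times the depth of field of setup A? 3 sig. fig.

3.80

Setup A: H = 100²/(2.5×0.018) + 100 ≈ 222322.2 mm; DoF = Df − Dn = 15162.0 − 13352.8 ≈ 1809.2 mm.
Setup B: H = 184²/(20×0.015) + 184 ≈ 113037.3 mm; DoF = Df − Dn = 23526.9 − 16650.2 ≈ 6876.7 mm.
Ratio = 6876.7 / 1809.2 ≈ 3.80.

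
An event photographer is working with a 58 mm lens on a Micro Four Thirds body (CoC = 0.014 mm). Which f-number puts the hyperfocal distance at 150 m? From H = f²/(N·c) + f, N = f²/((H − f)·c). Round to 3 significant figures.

f/1.60

Rearrange H = f²/(N·c) + f for N: N = f² / ((H − f)·c).
N = 58² / ((150000 − 58) × 0.014) = 3364 / 2099 ≈ 1.60.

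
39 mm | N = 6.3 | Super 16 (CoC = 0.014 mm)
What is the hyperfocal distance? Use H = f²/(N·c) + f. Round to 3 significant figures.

Hyperfocal distance H = f²/(N·c) + f = 39²/(6.3 × 0.014) + 39 = 1521/0.0882 + 39 ≈ 17283.9 mm ≈ 17.3 m.

17.3 m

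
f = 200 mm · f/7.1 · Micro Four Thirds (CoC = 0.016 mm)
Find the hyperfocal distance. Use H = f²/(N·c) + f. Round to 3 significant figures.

Hyperfocal distance H = f²/(N·c) + f = 200²/(7.1 × 0.016) + 200 = 40000/0.1136 + 200 ≈ 352312.7 mm ≈ 352 m.

352 m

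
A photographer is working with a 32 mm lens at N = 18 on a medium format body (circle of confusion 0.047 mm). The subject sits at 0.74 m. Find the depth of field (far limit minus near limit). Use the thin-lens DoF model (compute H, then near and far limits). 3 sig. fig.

1.32 m

Hyperfocal distance H = f²/(N·c) + f = 32²/(18 × 0.047) + 32 = 1024/0.846 + 32 ≈ 1242.4 mm ≈ 1.242 m.
Near limit Dn = s·(H − f)/(H + s − 2f) = 740 × (1242.4 − 32) / (1242.4 + 740 − 2 × 32) = 740 × 1210.4 / 1918.4 ≈ 466.9 mm.
Far limit Df = s·(H − f)/(H − s) = 740 × (1242.4 − 32) / (1242.4 − 740) = 740 × 1210.4 / 502.4 ≈ 1782.8 mm.
Depth of field = Df − Dn = 1782.8 − 466.9 ≈ 1315.9 mm ≈ 1.32 m.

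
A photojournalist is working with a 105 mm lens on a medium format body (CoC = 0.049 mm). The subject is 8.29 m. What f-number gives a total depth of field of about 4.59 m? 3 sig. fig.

Write h = H − f = f²/(N·c). The thin-lens limits are Dn = s·h/(h + (s−f)) and Df = s·h/(h − (s−f)), so DoF = Df − Dn = 2·s·(s−f)·h / (h² − (s−f)²).
That is a quadratic in h: DoF·h² − 2·s·(s−f)·h − DoF·(s−f)² = 0 ⇒ h = (s−f)·(s + √(s² + DoF²)) / DoF = 8185 × (8290 + √(8290² + 4590²)) / 4590 = 8185 × (8290 + 9475.87) / 4590 ≈ 31681 mm.
Then N = f²/(c·h) = 105² / (0.049 × 31681) = 11025 / 1552.3 ≈ 7.10.

f/7.10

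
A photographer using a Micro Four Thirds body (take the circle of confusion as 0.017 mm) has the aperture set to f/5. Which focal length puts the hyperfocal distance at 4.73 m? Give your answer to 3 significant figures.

20.0 mm

From H = f²/(N·c) + f, with f ≪ H: f ≈ √(H·N·c) = √(4730 × 5 × 0.017) = √402.05 ≈ 20.05 mm.
Exact: f² + N·c·f − N·c·H = 0 ⇒ f = (−N·c + √((N·c)² + 4·N·c·H))/2 = (−0.085 + √1608.2)/2 ≈ 20.009 mm ≈ 20.0 mm.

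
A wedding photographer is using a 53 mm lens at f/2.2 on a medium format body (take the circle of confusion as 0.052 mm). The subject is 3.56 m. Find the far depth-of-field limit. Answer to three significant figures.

Hyperfocal distance H = f²/(N·c) + f = 53²/(2.2 × 0.052) + 53 = 2809/0.1144 + 53 ≈ 24607.2 mm ≈ 24.61 m.
Far limit Df = s·(H − f)/(H − s) = 3560 × (24607.2 − 53) / (24607.2 − 3560) = 3560 × 24554.2 / 21047.2 ≈ 4153.2 mm ≈ 4.15 m.

4.15 m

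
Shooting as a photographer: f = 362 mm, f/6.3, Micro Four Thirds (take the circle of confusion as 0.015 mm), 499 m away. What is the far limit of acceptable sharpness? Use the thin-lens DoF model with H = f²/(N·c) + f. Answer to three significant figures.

779 m

Hyperfocal distance H = f²/(N·c) + f = 362²/(6.3 × 0.015) + 362 = 131044/0.0945 + 362 ≈ 1387071.0 mm ≈ 1387 m.
Far limit Df = s·(H − f)/(H − s) = 499000 × (1387071.0 − 362) / (1387071.0 − 499000) = 499000 × 1386709.0 / 888071.0 ≈ 779181 mm ≈ 779 m.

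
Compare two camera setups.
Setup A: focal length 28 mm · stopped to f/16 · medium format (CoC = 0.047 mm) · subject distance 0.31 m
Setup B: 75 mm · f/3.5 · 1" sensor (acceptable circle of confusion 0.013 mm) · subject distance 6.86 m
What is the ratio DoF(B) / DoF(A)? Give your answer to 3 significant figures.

4.17

Setup A: H = 28²/(16×0.047) + 28 ≈ 1070.6 mm; DoF = Df − Dn = 424.94 − 244.00 ≈ 180.94 mm.
Setup B: H = 75²/(3.5×0.013) + 75 ≈ 123701.4 mm; DoF = Df − Dn = 7258.36 − 6503.09 ≈ 755.27 mm.
Ratio = 755.27 / 180.94 ≈ 4.17.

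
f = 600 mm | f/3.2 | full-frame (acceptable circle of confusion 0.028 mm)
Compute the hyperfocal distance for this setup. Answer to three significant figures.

4020 m

Hyperfocal distance H = f²/(N·c) + f = 600²/(3.2 × 0.028) + 600 = 360000/0.0896 + 600 ≈ 4018457.1 mm ≈ 4020 m.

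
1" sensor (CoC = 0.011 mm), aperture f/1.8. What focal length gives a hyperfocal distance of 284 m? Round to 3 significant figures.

From H = f²/(N·c) + f, with f ≪ H: f ≈ √(H·N·c) = √(284000 × 1.8 × 0.011) = √5623.2 ≈ 74.99 mm.
The +f correction barely moves this — solving exactly, f² + N·c·f − N·c·H = 0 ⇒ f = (−N·c + √((N·c)² + 4·N·c·H))/2 = (−0.0198 + √22493)/2 ≈ 74.978 mm, so f ≈ 75.0 mm.

75.0 mm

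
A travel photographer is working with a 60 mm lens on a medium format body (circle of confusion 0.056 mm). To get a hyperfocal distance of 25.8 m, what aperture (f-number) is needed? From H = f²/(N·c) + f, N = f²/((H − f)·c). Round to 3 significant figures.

f/2.50

Rearrange H = f²/(N·c) + f for N: N = f² / ((H − f)·c).
N = 60² / ((25800 − 60) × 0.056) = 3600 / 1441 ≈ 2.50.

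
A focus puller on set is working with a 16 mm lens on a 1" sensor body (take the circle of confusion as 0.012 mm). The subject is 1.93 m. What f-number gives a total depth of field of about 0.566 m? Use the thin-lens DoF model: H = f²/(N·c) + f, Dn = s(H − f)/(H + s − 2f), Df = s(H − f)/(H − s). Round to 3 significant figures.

f/1.60

Write h = H − f = f²/(N·c). The thin-lens limits are Dn = s·h/(h + (s−f)) and Df = s·h/(h − (s−f)), so DoF = Df − Dn = 2·s·(s−f)·h / (h² − (s−f)²).
That is a quadratic in h: DoF·h² − 2·s·(s−f)·h − DoF·(s−f)² = 0 ⇒ h = (s−f)·(s + √(s² + DoF²)) / DoF = 1914 × (1930 + √(1930² + 566²)) / 566 = 1914 × (1930 + 2011.28) / 566 ≈ 13328 mm.
Then N = f²/(c·h) = 16² / (0.012 × 13328) = 256 / 159.94 ≈ 1.60.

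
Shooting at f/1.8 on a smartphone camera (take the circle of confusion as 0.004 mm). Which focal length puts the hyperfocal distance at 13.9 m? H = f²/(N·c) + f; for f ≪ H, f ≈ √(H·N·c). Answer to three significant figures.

From H = f²/(N·c) + f, with f ≪ H: f ≈ √(H·N·c) = √(13900 × 1.8 × 0.004) = √100.08 ≈ 10.00 mm.
The +f correction barely moves this — solving exactly, f² + N·c·f − N·c·H = 0 ⇒ f = (−N·c + √((N·c)² + 4·N·c·H))/2 = (−0.0072 + √400.32)/2 ≈ 10.000 mm, so f ≈ 10.0 mm.

10.0 mm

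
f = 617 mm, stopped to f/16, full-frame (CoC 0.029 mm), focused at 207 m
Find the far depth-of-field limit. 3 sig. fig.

277 m

Hyperfocal distance H = f²/(N·c) + f = 617²/(16 × 0.029) + 617 = 380689/0.464 + 617 ≈ 821067.4 mm ≈ 821.1 m.
Far limit Df = s·(H − f)/(H − s) = 207000 × (821067.4 − 617) / (821067.4 − 207000) = 207000 × 820450.4 / 614067.4 ≈ 276571 mm ≈ 277 m.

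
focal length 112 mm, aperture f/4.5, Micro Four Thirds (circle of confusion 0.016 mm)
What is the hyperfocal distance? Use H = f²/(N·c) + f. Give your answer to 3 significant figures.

174 m

Hyperfocal distance H = f²/(N·c) + f = 112²/(4.5 × 0.016) + 112 = 12544/0.072 + 112 ≈ 174334.2 mm ≈ 174 m.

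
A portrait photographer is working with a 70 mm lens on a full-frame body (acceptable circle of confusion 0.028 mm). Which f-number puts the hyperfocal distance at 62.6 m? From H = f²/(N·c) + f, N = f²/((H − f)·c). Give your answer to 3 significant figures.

f/2.80

Rearrange H = f²/(N·c) + f for N: N = f² / ((H − f)·c).
N = 70² / ((62600 − 70) × 0.028) = 4900 / 1751 ≈ 2.80.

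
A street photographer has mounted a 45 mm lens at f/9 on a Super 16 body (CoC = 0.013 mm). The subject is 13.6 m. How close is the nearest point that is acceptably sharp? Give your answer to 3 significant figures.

Hyperfocal distance H = f²/(N·c) + f = 45²/(9 × 0.013) + 45 = 2025/0.117 + 45 ≈ 17352.7 mm ≈ 17.35 m.
Near limit Dn = s·(H − f)/(H + s − 2f) = 13600 × (17352.7 − 45) / (17352.7 + 13600 − 2 × 45) = 13600 × 17307.7 / 30862.7 ≈ 7626.8 mm ≈ 7.63 m.

7.63 m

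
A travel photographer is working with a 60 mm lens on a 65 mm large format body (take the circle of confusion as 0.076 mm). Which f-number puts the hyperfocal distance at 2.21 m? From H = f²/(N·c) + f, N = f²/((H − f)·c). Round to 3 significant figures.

Rearrange H = f²/(N·c) + f for N: N = f² / ((H − f)·c).
N = 60² / ((2210 − 60) × 0.076) = 3600 / 163.4 ≈ 22.

f/22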